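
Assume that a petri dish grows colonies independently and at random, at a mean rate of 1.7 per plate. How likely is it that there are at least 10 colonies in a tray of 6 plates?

Over the interval, μ = 1.7 × 6 = 10.2 (a tray of 6 plates = 6 plates).
P(N ≥ 10) = 1 − P(N ≤ 9) = 1 − Σ_{j=0}^{9} e^(−μ) μ^j/j! ≈ 0.5668.

0.5668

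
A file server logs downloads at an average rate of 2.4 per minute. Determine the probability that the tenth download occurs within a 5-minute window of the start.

0.7576

Over the interval, μ = 2.4 × 5 = 12 (a 5-minute window = 5 minutes).
The tenth arrival falls in the interval iff at least 10 events occur there: P(S_10 ≤ t) = P(N ≥ 10) = 1 − P(N ≤ 9) ≈ 0.7576.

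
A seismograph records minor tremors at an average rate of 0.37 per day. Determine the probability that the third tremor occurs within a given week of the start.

0.4791

Over the interval, μ = 0.37 × 7 = 2.59 (a week = 7 days).
The third arrival falls in the interval iff at least 3 events occur there: P(S_3 ≤ t) = P(N ≥ 3) = 1 − P(N ≤ 2) ≈ 0.4791.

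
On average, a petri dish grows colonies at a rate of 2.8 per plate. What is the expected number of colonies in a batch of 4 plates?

E[N] = λt = 2.8 × 4 = 11.2 (a batch of 4 plates = 4 plates).

11.2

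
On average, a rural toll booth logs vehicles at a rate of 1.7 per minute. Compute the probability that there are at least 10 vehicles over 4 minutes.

0.1498

Over the interval, μ = 1.7 × 4 = 6.8 (4 minutes).
P(N ≥ 10) = 1 − P(N ≤ 9) = 1 − Σ_{j=0}^{9} e^(−μ) μ^j/j! ≈ 0.1498.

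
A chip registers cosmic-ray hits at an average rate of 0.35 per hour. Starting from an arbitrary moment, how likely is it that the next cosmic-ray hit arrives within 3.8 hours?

Inter-arrival times are exponential with rate λ = 0.35 per hour.
P(T ≤ 3.8) = 1 − e^(−λt) = 1 − e^(−0.35 × 3.8) = 1 − e^(−1.33) ≈ 0.7355.

0.7355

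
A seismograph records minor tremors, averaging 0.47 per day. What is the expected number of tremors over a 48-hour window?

E[N] = λt = 0.47 × 2 = 0.94 (a 48-hour window = 2 days).

0.94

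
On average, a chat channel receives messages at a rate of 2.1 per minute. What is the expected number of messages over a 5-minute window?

10.5

E[N] = λt = 2.1 × 5 = 10.5 (a 5-minute window = 5 minutes).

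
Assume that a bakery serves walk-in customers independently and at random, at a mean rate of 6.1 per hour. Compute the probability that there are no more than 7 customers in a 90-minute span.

Over the interval, μ = 6.1 × 1.5 = 9.15 (a 90-minute span = 1.5 hours).
P(N ≤ 7) = Σ_{j=0}^{7} e^(−μ) μ^j/j! ≈ 0.3066.

0.3066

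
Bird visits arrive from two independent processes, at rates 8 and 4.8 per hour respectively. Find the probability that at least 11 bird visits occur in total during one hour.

Independent Poisson processes superpose: combined rate λ = 8 + 4.8 = 12.8 per hour.
So μ = 12.8.
P(N ≥ 11) = 1 − P(N ≤ 10) ≈ 0.7307.

0.7307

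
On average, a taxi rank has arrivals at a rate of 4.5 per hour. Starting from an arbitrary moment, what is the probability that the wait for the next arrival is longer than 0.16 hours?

The wait for the next event is exponential with rate λ = 4.5 per hour.
P(T > 0.16) = e^(−λt) = e^(−4.5 × 0.16) = e^(−0.72) ≈ 0.4868.

0.4868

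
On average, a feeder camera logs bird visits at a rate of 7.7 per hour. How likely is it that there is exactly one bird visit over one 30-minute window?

Over the interval, μ = 7.7 × 0.5 = 3.85 (a 30-minute window = 0.5 hours).
P(N = 1) = e^(−μ) μ^1/1! = e^(−3.85) · 3.85^1/1 ≈ 0.0819.

0.0819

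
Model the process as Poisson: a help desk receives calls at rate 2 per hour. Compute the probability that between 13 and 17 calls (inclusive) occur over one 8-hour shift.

Over the interval, μ = 2 × 8 = 16 (an 8-hour shift = 8 hours).
P(13 ≤ N ≤ 17) = Σ_{j=13}^{17} e^(−16) · 16^j/j! ≈ 0.4662.

0.4662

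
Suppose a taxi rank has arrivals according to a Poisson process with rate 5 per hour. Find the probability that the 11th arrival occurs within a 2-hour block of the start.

0.4170

Over the interval, μ = 5 × 2 = 10 (a 2-hour block = 2 hours).
The 11th arrival falls in the interval iff at least 11 events occur there: P(S_11 ≤ t) = P(N ≥ 11) = 1 − P(N ≤ 10) ≈ 0.4170.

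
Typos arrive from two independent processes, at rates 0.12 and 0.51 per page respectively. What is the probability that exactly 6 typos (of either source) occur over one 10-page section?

Independent Poisson processes superpose: combined rate λ = 0.12 + 0.51 = 0.63 per page.
Over the interval, μ = 0.63 × 10 = 6.3 (a 10-page section = 10 pages).
P(N = 6) = e^(−6.3) · 6.3^6/6! ≈ 0.1595.

0.1595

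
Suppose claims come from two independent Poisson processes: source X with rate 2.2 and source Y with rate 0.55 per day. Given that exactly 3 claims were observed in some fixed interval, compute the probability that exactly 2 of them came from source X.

Given the total, each event is independently from source X with probability p = λ_X/(λ_X+λ_Y) = 2.2/2.75 = 0.8000.
So K ~ Binomial(3, 2.2/2.75): P(K = 2) = C(3,2) · (2.2/2.75)^2 · (0.55/2.75)^1 ≈ 0.3840.

0.3840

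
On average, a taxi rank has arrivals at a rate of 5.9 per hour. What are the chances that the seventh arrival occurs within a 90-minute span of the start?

Over the interval, μ = 5.9 × 1.5 = 8.85 (a 90-minute span = 1.5 hours).
The seventh arrival falls in the interval iff at least 7 events occur there: P(S_7 ≤ t) = P(N ≥ 7) = 1 − P(N ≤ 6) ≈ 0.7792.

0.7792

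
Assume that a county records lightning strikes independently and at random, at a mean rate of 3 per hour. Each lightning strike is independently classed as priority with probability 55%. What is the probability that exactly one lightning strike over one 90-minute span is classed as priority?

Thinning: the lightning strikes that are classed as priority themselves form a Poisson process with rate 0.55 × 3 = 1.65 per hour.
Over the interval, μ = 1.65 × 1.5 = 2.475 (a 90-minute span = 1.5 hours).
P(N = 1) = e^(−2.475) · 2.475^1/1! ≈ 0.2083.

0.2083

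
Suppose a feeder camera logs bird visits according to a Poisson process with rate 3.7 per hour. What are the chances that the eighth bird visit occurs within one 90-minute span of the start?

0.1967

Over the interval, μ = 3.7 × 1.5 = 5.55 (a 90-minute span = 1.5 hours).
The eighth arrival falls in the interval iff at least 8 events occur there: P(S_8 ≤ t) = P(N ≥ 8) = 1 − P(N ≤ 7) ≈ 0.1967.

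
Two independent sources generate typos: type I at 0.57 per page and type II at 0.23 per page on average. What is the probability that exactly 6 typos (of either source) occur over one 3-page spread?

0.0241

Independent Poisson processes superpose: combined rate λ = 0.57 + 0.23 = 0.8 per page.
Over the interval, μ = 0.8 × 3 = 2.4 (a 3-page spread = 3 pages).
P(N = 6) = e^(−2.4) · 2.4^6/6! ≈ 0.0241.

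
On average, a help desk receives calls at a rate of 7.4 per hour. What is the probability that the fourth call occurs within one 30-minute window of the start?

0.5058

Over the interval, μ = 7.4 × 0.5 = 3.7 (a 30-minute window = 0.5 hours).
The fourth arrival falls in the interval iff at least 4 events occur there: P(S_4 ≤ t) = P(N ≥ 4) = 1 − P(N ≤ 3) ≈ 0.5058.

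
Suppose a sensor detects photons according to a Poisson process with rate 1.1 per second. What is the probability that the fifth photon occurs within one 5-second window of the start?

0.6425

Over the interval, μ = 1.1 × 5 = 5.5 (a 5-second window = 5 seconds).
The fifth arrival falls in the interval iff at least 5 events occur there: P(S_5 ≤ t) = P(N ≥ 5) = 1 − P(N ≤ 4) ≈ 0.6425.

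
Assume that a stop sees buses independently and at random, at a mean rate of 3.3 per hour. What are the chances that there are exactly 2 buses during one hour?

0.2008

With mean μ = 3.3 per hour,
P(N = 2) = e^(−μ) μ^2/2! = e^(−3.3) · 3.3^2/2 ≈ 0.2008.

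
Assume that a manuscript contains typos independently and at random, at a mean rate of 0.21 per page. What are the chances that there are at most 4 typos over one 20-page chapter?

0.5898

Over the interval, μ = 0.21 × 20 = 4.2 (a 20-page chapter = 20 pages).
P(N ≤ 4) = Σ_{j=0}^{4} e^(−μ) μ^j/j! ≈ 0.5898.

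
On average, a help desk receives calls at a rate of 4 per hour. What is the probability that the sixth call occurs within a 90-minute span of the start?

0.5543

Over the interval, μ = 4 × 1.5 = 6 (a 90-minute span = 1.5 hours).
The sixth arrival falls in the interval iff at least 6 events occur there: P(S_6 ≤ t) = P(N ≥ 6) = 1 − P(N ≤ 5) ≈ 0.5543.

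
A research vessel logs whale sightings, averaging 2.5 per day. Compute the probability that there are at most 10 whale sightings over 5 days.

0.2971

Over the interval, μ = 2.5 × 5 = 12.5 (5 days).
P(N ≤ 10) = Σ_{j=0}^{10} e^(−μ) μ^j/j! ≈ 0.2971.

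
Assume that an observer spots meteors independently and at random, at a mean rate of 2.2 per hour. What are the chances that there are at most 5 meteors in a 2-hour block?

0.7199

Over the interval, μ = 2.2 × 2 = 4.4 (a 2-hour block = 2 hours).
P(N ≤ 5) = Σ_{j=0}^{5} e^(−μ) μ^j/j! ≈ 0.7199.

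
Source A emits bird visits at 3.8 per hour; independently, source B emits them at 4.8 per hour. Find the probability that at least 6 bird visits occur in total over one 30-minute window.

0.2633

Independent Poisson processes superpose: combined rate λ = 3.8 + 4.8 = 8.6 per hour.
Over the interval, μ = 8.6 × 0.5 = 4.3 (a 30-minute window = 0.5 hours).
P(N ≥ 6) = 1 − P(N ≤ 5) ≈ 0.2633.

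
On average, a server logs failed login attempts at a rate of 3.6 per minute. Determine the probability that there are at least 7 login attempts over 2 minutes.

0.5796

Over the interval, μ = 3.6 × 2 = 7.2 (2 minutes).
P(N ≥ 7) = 1 − P(N ≤ 6) = 1 − Σ_{j=0}^{6} e^(−μ) μ^j/j! ≈ 0.5796.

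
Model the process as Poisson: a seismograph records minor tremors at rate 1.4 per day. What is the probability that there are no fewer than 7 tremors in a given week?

0.8567

Over the interval, μ = 1.4 × 7 = 9.8 (a week = 7 days).
P(N ≥ 7) = 1 − P(N ≤ 6) = 1 − Σ_{j=0}^{6} e^(−μ) μ^j/j! ≈ 0.8567.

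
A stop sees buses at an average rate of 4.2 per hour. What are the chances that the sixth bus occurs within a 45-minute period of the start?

0.0998

Over the interval, μ = 4.2 × 0.75 = 3.15 (a 45-minute period = 0.75 hours).
The sixth arrival falls in the interval iff at least 6 events occur there: P(S_6 ≤ t) = P(N ≥ 6) = 1 − P(N ≤ 5) ≈ 0.0998.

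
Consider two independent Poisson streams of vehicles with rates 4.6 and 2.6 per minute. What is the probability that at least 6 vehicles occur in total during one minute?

0.7241

Independent Poisson processes superpose: combined rate λ = 4.6 + 2.6 = 7.2 per minute.
So μ = 7.2.
P(N ≥ 6) = 1 − P(N ≤ 5) ≈ 0.7241.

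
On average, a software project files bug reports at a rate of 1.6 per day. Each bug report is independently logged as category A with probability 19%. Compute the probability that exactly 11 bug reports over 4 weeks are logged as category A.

Thinning: the bug reports that are logged as category A themselves form a Poisson process with rate 0.19 × 1.6 = 0.304 per day.
Over the interval, μ = 0.304 × 28 = 8.512 (4 weeks = 28 days).
P(N = 11) = e^(−8.512) · 8.512^11/11! ≈ 0.0856.

0.0856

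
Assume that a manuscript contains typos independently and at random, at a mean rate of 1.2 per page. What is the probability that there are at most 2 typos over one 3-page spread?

Over the interval, μ = 1.2 × 3 = 3.6 (a 3-page spread = 3 pages).
P(N ≤ 2) = Σ_{j=0}^{2} e^(−μ) μ^j/j! ≈ 0.3027.

0.3027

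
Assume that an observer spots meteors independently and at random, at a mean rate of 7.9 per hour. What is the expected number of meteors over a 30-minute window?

E[N] = λt = 7.9 × 0.5 = 3.95 (a 30-minute window = 0.5 hours).

3.95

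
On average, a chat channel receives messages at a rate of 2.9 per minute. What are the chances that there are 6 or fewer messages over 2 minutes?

Over the interval, μ = 2.9 × 2 = 5.8 (2 minutes).
P(N ≤ 6) = Σ_{j=0}^{6} e^(−μ) μ^j/j! ≈ 0.6384.

0.6384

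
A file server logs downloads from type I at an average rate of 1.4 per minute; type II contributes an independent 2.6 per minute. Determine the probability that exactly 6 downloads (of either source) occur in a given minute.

Independent Poisson processes superpose: combined rate λ = 1.4 + 2.6 = 4 per minute.
So μ = 4.
P(N = 6) = e^(−4) · 4^6/6! ≈ 0.1042.

0.1042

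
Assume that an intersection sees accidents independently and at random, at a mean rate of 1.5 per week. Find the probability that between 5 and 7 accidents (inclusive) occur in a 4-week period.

0.4589

Over the interval, μ = 1.5 × 4 = 6 (a 4-week period = 4 weeks).
P(5 ≤ N ≤ 7) = Σ_{j=5}^{7} e^(−6) · 6^j/j! ≈ 0.4589.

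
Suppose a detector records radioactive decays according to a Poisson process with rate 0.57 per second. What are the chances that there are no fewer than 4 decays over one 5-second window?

Over the interval, μ = 0.57 × 5 = 2.85 (a 5-second window = 5 seconds).
P(N ≥ 4) = 1 − P(N ≤ 3) = 1 − Σ_{j=0}^{3} e^(−μ) μ^j/j! ≈ 0.3192.

0.3192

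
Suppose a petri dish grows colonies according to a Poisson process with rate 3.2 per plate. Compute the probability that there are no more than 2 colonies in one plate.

With mean μ = 3.2 per plate,
P(N ≤ 2) = Σ_{j=0}^{2} e^(−μ) μ^j/j! ≈ 0.3799.

0.3799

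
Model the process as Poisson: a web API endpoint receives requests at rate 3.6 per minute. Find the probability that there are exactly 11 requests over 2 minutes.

Over the interval, μ = 3.6 × 2 = 7.2 (2 minutes).
P(N = 11) = e^(−μ) μ^11/11! = e^(−7.2) · 7.2^11/39916800 ≈ 0.0504.

0.0504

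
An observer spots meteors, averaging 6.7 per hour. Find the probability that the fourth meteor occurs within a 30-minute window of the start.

0.4307

Over the interval, μ = 6.7 × 0.5 = 3.35 (a 30-minute window = 0.5 hours).
The fourth arrival falls in the interval iff at least 4 events occur there: P(S_4 ≤ t) = P(N ≥ 4) = 1 − P(N ≤ 3) ≈ 0.4307.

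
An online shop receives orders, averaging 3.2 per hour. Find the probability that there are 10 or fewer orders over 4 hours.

Over the interval, μ = 3.2 × 4 = 12.8 (4 hours).
P(N ≤ 10) = Σ_{j=0}^{10} e^(−μ) μ^j/j! ≈ 0.2693.

0.2693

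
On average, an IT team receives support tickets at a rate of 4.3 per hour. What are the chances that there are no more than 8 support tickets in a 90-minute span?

0.7975

Over the interval, μ = 4.3 × 1.5 = 6.45 (a 90-minute span = 1.5 hours).
P(N ≤ 8) = Σ_{j=0}^{8} e^(−μ) μ^j/j! ≈ 0.7975.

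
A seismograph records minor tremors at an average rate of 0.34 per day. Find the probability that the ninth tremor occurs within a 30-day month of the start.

0.6892

Over the interval, μ = 0.34 × 30 = 10.2 (a 30-day month = 30 days).
The ninth arrival falls in the interval iff at least 9 events occur there: P(S_9 ≤ t) = P(N ≥ 9) = 1 − P(N ≤ 8) ≈ 0.6892.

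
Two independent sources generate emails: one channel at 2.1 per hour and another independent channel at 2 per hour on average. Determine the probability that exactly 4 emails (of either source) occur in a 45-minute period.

Independent Poisson processes superpose: combined rate λ = 2.1 + 2 = 4.1 per hour.
Over the interval, μ = 4.1 × 0.75 = 3.075 (a 45-minute period = 0.75 hours).
P(N = 4) = e^(−3.075) · 3.075^4/4! ≈ 0.1721.

0.1721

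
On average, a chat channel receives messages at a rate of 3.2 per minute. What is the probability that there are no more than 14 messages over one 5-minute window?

Over the interval, μ = 3.2 × 5 = 16 (a 5-minute window = 5 minutes).
P(N ≤ 14) = Σ_{j=0}^{14} e^(−μ) μ^j/j! ≈ 0.3675.

0.3675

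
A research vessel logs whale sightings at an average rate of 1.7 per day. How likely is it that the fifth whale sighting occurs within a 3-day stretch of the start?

Over the interval, μ = 1.7 × 3 = 5.1 (a 3-day stretch = 3 days).
The fifth arrival falls in the interval iff at least 5 events occur there: P(S_5 ≤ t) = P(N ≥ 5) = 1 − P(N ≤ 4) ≈ 0.5769.

0.5769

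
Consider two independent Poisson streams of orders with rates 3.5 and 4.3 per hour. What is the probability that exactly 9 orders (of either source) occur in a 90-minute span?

0.0939

Independent Poisson processes superpose: combined rate λ = 3.5 + 4.3 = 7.8 per hour.
Over the interval, μ = 7.8 × 1.5 = 11.7 (a 90-minute span = 1.5 hours).
P(N = 9) = e^(−11.7) · 11.7^9/9! ≈ 0.0939.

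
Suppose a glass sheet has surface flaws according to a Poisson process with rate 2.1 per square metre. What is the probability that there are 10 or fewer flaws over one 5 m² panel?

Over the interval, μ = 2.1 × 5 = 10.5 (a 5 m² panel = 5 square metres).
P(N ≤ 10) = Σ_{j=0}^{10} e^(−μ) μ^j/j! ≈ 0.5207.

0.5207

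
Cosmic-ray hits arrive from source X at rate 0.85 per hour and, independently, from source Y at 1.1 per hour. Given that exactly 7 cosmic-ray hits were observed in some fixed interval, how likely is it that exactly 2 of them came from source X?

Given the total, each event is independently from source X with probability p = λ_X/(λ_X+λ_Y) = 0.85/1.95 ≈ 0.4359.
So K ~ Binomial(7, 0.85/1.95): P(K = 2) = C(7,2) · (0.85/1.95)^2 · (1.1/1.95)^5 ≈ 0.2279.

0.2279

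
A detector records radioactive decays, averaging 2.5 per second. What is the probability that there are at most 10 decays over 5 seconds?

Over the interval, μ = 2.5 × 5 = 12.5 (5 seconds).
P(N ≤ 10) = Σ_{j=0}^{10} e^(−μ) μ^j/j! ≈ 0.2971.

0.2971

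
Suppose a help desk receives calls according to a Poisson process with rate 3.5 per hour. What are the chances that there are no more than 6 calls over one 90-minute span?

Over the interval, μ = 3.5 × 1.5 = 5.25 (a 90-minute span = 1.5 hours).
P(N ≤ 6) = Σ_{j=0}^{6} e^(−μ) μ^j/j! ≈ 0.7248.

0.7248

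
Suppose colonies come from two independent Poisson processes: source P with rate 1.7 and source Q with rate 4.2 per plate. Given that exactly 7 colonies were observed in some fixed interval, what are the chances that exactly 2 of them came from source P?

0.3187

Given the total, each event is independently from source P with probability p = λ_P/(λ_P+λ_Q) = 1.7/5.9 ≈ 0.2881.
So K ~ Binomial(7, 1.7/5.9): P(K = 2) = C(7,2) · (1.7/5.9)^2 · (4.2/5.9)^5 ≈ 0.3187.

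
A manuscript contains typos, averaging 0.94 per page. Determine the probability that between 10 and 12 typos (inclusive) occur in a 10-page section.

0.3099

Over the interval, μ = 0.94 × 10 = 9.4 (a 10-page section = 10 pages).
P(10 ≤ N ≤ 12) = Σ_{j=10}^{12} e^(−9.4) · 9.4^j/j! ≈ 0.3099.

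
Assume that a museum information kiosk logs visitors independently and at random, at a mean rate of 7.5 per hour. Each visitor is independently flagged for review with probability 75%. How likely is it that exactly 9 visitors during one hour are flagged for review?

Thinning: the visitors that are flagged for review themselves form a Poisson process with rate 0.75 × 7.5 = 5.625 per hour.
So μ = 5.625.
P(N = 9) = e^(−5.625) · 5.625^9/9! ≈ 0.0560.

0.0560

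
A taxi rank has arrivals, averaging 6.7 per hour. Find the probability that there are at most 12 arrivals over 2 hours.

0.4199

Over the interval, μ = 6.7 × 2 = 13.4 (2 hours).
P(N ≤ 12) = Σ_{j=0}^{12} e^(−μ) μ^j/j! ≈ 0.4199.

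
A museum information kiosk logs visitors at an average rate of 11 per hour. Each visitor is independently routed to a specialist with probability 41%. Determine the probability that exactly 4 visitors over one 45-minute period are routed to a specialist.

0.1852

Thinning: the visitors that are routed to a specialist themselves form a Poisson process with rate 0.41 × 11 = 4.51 per hour.
Over the interval, μ = 4.51 × 0.75 = 3.3825 (a 45-minute period = 0.75 hours).
P(N = 4) = e^(−3.3825) · 3.3825^4/4! ≈ 0.1852.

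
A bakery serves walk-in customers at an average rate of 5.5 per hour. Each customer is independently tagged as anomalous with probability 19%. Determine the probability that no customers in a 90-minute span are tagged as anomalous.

0.2086

Thinning: the customers that are tagged as anomalous themselves form a Poisson process with rate 0.19 × 5.5 = 1.045 per hour.
Over the interval, μ = 1.045 × 1.5 = 1.5675 (a 90-minute span = 1.5 hours).
P(N = 0) = e^(−1.5675) · 1.5675^0/0! ≈ 0.2086.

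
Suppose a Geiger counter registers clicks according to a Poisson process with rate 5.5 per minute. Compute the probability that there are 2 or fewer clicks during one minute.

With mean μ = 5.5 per minute,
P(N ≤ 2) = Σ_{j=0}^{2} e^(−μ) μ^j/j! ≈ 0.0884.

0.0884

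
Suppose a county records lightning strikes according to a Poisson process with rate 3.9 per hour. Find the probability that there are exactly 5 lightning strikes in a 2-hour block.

Over the interval, μ = 3.9 × 2 = 7.8 (a 2-hour block = 2 hours).
P(N = 5) = e^(−μ) μ^5/5! = e^(−7.8) · 7.8^5/120 ≈ 0.0986.

0.0986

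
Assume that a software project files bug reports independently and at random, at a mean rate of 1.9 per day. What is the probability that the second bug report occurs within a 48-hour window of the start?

0.8926

Over the interval, μ = 1.9 × 2 = 3.8 (a 48-hour window = 2 days).
The second arrival falls in the interval iff at least 2 events occur there: P(S_2 ≤ t) = P(N ≥ 2) = 1 − P(N ≤ 1) ≈ 0.8926.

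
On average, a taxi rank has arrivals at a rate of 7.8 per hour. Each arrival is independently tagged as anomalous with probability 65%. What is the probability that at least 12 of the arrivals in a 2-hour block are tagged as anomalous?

Thinning: the arrivals that are tagged as anomalous themselves form a Poisson process with rate 0.65 × 7.8 = 5.07 per hour.
Over the interval, μ = 5.07 × 2 = 10.14 (a 2-hour block = 2 hours).
P(N ≥ 12) = 1 − P(N ≤ 11) ≈ 0.3193.

0.3193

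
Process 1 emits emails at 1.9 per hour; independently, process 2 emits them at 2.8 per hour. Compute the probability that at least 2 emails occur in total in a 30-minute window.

Independent Poisson processes superpose: combined rate λ = 1.9 + 2.8 = 4.7 per hour.
Over the interval, μ = 4.7 × 0.5 = 2.35 (a 30-minute window = 0.5 hours).
P(N ≥ 2) = 1 − P(N ≤ 1) ≈ 0.6805.

0.6805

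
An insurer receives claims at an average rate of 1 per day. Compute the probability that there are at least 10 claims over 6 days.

Over the interval, μ = 1 × 6 = 6 (6 days).
P(N ≥ 10) = 1 − P(N ≤ 9) = 1 − Σ_{j=0}^{9} e^(−μ) μ^j/j! ≈ 0.0839.

0.0839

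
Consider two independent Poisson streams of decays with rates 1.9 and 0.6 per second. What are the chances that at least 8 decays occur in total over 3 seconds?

0.4754

Independent Poisson processes superpose: combined rate λ = 1.9 + 0.6 = 2.5 per second.
Over the interval, μ = 2.5 × 3 = 7.5 (3 seconds).
P(N ≥ 8) = 1 − P(N ≤ 7) ≈ 0.4754.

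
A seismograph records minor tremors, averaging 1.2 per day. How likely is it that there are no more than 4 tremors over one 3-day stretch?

Over the interval, μ = 1.2 × 3 = 3.6 (a 3-day stretch = 3 days).
P(N ≤ 4) = Σ_{j=0}^{4} e^(−μ) μ^j/j! ≈ 0.7064.

0.7064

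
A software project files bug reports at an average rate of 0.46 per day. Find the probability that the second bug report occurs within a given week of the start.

Over the interval, μ = 0.46 × 7 = 3.22 (a week = 7 days).
The second arrival falls in the interval iff at least 2 events occur there: P(S_2 ≤ t) = P(N ≥ 2) = 1 − P(N ≤ 1) ≈ 0.8314.

0.8314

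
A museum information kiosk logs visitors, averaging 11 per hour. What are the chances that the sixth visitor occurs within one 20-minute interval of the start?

0.1652

Over the interval, μ = 11 × 1/3 ≈ 3.66667 (a 20-minute interval = 1/3 hours).
The sixth arrival falls in the interval iff at least 6 events occur there: P(S_6 ≤ t) = P(N ≥ 6) = 1 − P(N ≤ 5) ≈ 0.1652.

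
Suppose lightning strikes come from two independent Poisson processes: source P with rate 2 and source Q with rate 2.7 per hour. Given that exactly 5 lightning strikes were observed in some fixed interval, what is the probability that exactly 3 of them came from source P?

0.2543

Given the total, each event is independently from source P with probability p = λ_P/(λ_P+λ_Q) = 2/4.7 ≈ 0.4255.
So K ~ Binomial(5, 2/4.7): P(K = 3) = C(5,3) · (2/4.7)^3 · (2.7/4.7)^2 ≈ 0.2543.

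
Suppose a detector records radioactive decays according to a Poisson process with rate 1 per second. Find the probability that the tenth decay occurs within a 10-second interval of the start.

0.5421

Over the interval, μ = 1 × 10 = 10 (a 10-second interval = 10 seconds).
The tenth arrival falls in the interval iff at least 10 events occur there: P(S_10 ≤ t) = P(N ≥ 10) = 1 − P(N ≤ 9) ≈ 0.5421.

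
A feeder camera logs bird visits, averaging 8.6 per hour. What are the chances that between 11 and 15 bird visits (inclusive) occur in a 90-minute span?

Over the interval, μ = 8.6 × 1.5 = 12.9 (a 90-minute span = 1.5 hours).
P(11 ≤ N ≤ 15) = Σ_{j=11}^{15} e^(−12.9) · 12.9^j/j! ≈ 0.5120.

0.5120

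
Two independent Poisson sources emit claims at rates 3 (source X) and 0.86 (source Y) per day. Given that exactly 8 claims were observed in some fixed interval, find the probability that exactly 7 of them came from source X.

Given the total, each event is independently from source X with probability p = λ_X/(λ_X+λ_Y) = 3/3.86 ≈ 0.7772.
So K ~ Binomial(8, 3/3.86): P(K = 7) = C(8,7) · (3/3.86)^7 · (0.86/3.86)^1 ≈ 0.3053.

0.3053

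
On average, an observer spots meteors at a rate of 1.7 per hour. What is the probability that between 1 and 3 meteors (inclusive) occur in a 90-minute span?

0.6688

Over the interval, μ = 1.7 × 1.5 = 2.55 (a 90-minute span = 1.5 hours).
P(1 ≤ N ≤ 3) = Σ_{j=1}^{3} e^(−2.55) · 2.55^j/j! ≈ 0.6688.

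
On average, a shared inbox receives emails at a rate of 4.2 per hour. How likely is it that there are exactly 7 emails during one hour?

With mean μ = 4.2 per hour,
P(N = 7) = e^(−μ) μ^7/7! = e^(−4.2) · 4.2^7/5040 ≈ 0.0686.

0.0686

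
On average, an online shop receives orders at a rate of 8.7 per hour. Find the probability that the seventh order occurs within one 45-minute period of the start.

Over the interval, μ = 8.7 × 0.75 = 6.525 (a 45-minute period = 0.75 hours).
The seventh arrival falls in the interval iff at least 7 events occur there: P(S_7 ≤ t) = P(N ≥ 7) = 1 − P(N ≤ 6) ≈ 0.4774.

0.4774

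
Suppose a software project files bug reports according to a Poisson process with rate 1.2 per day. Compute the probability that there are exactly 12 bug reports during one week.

0.0579

Over the interval, μ = 1.2 × 7 = 8.4 (a week = 7 days).
P(N = 12) = e^(−μ) μ^12/12! = e^(−8.4) · 8.4^12/479001600 ≈ 0.0579.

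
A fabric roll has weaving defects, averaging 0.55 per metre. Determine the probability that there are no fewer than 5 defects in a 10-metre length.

0.6425

Over the interval, μ = 0.55 × 10 = 5.5 (a 10-metre length = 10 metres).
P(N ≥ 5) = 1 − P(N ≤ 4) = 1 − Σ_{j=0}^{4} e^(−μ) μ^j/j! ≈ 0.6425.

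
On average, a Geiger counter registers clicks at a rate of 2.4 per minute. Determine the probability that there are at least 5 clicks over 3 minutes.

Over the interval, μ = 2.4 × 3 = 7.2 (3 minutes).
P(N ≥ 5) = 1 − P(N ≤ 4) = 1 − Σ_{j=0}^{4} e^(−μ) μ^j/j! ≈ 0.8445.

0.8445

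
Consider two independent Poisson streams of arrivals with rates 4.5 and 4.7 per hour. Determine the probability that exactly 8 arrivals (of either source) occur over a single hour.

0.1286

Independent Poisson processes superpose: combined rate λ = 4.5 + 4.7 = 9.2 per hour.
So μ = 9.2.
P(N = 8) = e^(−9.2) · 9.2^8/8! ≈ 0.1286.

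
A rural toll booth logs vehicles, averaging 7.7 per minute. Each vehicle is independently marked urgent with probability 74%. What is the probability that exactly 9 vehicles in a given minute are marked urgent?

Thinning: the vehicles that are marked urgent themselves form a Poisson process with rate 0.74 × 7.7 = 5.698 per minute.
So μ = 5.698.
P(N = 9) = e^(−5.698) · 5.698^9/9! ≈ 0.0585.

0.0585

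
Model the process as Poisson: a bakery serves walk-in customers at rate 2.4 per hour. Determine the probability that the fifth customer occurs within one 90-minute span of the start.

Over the interval, μ = 2.4 × 1.5 = 3.6 (a 90-minute span = 1.5 hours).
The fifth arrival falls in the interval iff at least 5 events occur there: P(S_5 ≤ t) = P(N ≥ 5) = 1 − P(N ≤ 4) ≈ 0.2936.

0.2936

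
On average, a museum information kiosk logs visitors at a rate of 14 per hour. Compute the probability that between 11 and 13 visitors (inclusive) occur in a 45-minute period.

Over the interval, μ = 14 × 0.75 = 10.5 (a 45-minute period = 0.75 hours).
P(11 ≤ N ≤ 13) = Σ_{j=11}^{13} e^(−10.5) · 10.5^j/j! ≈ 0.3046.

0.3046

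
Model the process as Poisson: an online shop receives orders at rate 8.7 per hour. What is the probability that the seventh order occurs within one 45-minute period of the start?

Over the interval, μ = 8.7 × 0.75 = 6.525 (a 45-minute period = 0.75 hours).
The seventh arrival falls in the interval iff at least 7 events occur there: P(S_7 ≤ t) = P(N ≥ 7) = 1 − P(N ≤ 6) ≈ 0.4774.

0.4774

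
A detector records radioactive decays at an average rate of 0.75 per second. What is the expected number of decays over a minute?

45

E[N] = λt = 0.75 × 60 = 45 (a minute = 60 seconds).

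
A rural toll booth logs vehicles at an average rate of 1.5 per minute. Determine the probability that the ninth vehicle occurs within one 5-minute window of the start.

Over the interval, μ = 1.5 × 5 = 7.5 (a 5-minute window = 5 minutes).
The ninth arrival falls in the interval iff at least 9 events occur there: P(S_9 ≤ t) = P(N ≥ 9) = 1 − P(N ≤ 8) ≈ 0.3380.

0.3380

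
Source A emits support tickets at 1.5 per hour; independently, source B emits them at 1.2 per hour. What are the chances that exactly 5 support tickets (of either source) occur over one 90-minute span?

0.1582

Independent Poisson processes superpose: combined rate λ = 1.5 + 1.2 = 2.7 per hour.
Over the interval, μ = 2.7 × 1.5 = 4.05 (a 90-minute span = 1.5 hours).
P(N = 5) = e^(−4.05) · 4.05^5/5! ≈ 0.1582.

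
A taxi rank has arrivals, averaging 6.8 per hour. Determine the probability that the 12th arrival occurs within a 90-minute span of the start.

0.3262

Over the interval, μ = 6.8 × 1.5 = 10.2 (a 90-minute span = 1.5 hours).
The 12th arrival falls in the interval iff at least 12 events occur there: P(S_12 ≤ t) = P(N ≥ 12) = 1 − P(N ≤ 11) ≈ 0.3262.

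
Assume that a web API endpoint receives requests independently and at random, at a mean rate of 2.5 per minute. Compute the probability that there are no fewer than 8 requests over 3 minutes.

Over the interval, μ = 2.5 × 3 = 7.5 (3 minutes).
P(N ≥ 8) = 1 − P(N ≤ 7) = 1 − Σ_{j=0}^{7} e^(−μ) μ^j/j! ≈ 0.4754.

0.4754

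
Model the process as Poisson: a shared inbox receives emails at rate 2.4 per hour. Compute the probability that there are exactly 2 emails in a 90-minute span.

Over the interval, μ = 2.4 × 1.5 = 3.6 (a 90-minute span = 1.5 hours).
P(N = 2) = e^(−μ) μ^2/2! = e^(−3.6) · 3.6^2/2 ≈ 0.1771.

0.1771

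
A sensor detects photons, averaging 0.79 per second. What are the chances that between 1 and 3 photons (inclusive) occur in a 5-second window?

0.4240

Over the interval, μ = 0.79 × 5 = 3.95 (a 5-second window = 5 seconds).
P(1 ≤ N ≤ 3) = Σ_{j=1}^{3} e^(−3.95) · 3.95^j/j! ≈ 0.4240.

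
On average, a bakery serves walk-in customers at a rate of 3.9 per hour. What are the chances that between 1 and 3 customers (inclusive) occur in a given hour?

0.4330

With mean μ = 3.9 per hour,
P(1 ≤ N ≤ 3) = Σ_{j=1}^{3} e^(−3.9) · 3.9^j/j! ≈ 0.4330.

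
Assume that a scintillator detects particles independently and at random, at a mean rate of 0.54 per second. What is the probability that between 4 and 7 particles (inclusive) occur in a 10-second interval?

0.6084

Over the interval, μ = 0.54 × 10 = 5.4 (a 10-second interval = 10 seconds).
P(4 ≤ N ≤ 7) = Σ_{j=4}^{7} e^(−5.4) · 5.4^j/j! ≈ 0.6084.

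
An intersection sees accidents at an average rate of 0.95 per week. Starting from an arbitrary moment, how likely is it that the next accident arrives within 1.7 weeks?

0.8011

Inter-arrival times are exponential with rate λ = 0.95 per week.
P(T ≤ 1.7) = 1 − e^(−λt) = 1 − e^(−0.95 × 1.7) = 1 − e^(−1.615) ≈ 0.8011.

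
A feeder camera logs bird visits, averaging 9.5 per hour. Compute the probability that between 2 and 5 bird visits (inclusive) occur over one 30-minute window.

0.6100

Over the interval, μ = 9.5 × 0.5 = 4.75 (a 30-minute window = 0.5 hours).
P(2 ≤ N ≤ 5) = Σ_{j=2}^{5} e^(−4.75) · 4.75^j/j! ≈ 0.6100.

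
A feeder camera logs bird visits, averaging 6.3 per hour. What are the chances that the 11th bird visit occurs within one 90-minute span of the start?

Over the interval, μ = 6.3 × 1.5 = 9.45 (a 90-minute span = 1.5 hours).
The 11th arrival falls in the interval iff at least 11 events occur there: P(S_11 ≤ t) = P(N ≥ 11) = 1 − P(N ≤ 10) ≈ 0.3485.

0.3485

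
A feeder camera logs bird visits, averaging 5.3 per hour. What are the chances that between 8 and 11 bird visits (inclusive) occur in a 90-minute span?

0.4317

Over the interval, μ = 5.3 × 1.5 = 7.95 (a 90-minute span = 1.5 hours).
P(8 ≤ N ≤ 11) = Σ_{j=8}^{11} e^(−7.95) · 7.95^j/j! ≈ 0.4317.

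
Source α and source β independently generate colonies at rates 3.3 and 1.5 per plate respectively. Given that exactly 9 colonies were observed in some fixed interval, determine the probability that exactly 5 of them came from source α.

0.1846

Given the total, each event is independently from source α with probability p = λ_α/(λ_α+λ_β) = 3.3/4.8 = 0.6875.
So K ~ Binomial(9, 3.3/4.8): P(K = 5) = C(9,5) · (3.3/4.8)^5 · (1.5/4.8)^4 ≈ 0.1846.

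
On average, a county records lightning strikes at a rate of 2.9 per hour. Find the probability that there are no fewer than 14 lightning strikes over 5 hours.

0.5875

Over the interval, μ = 2.9 × 5 = 14.5 (5 hours).
P(N ≥ 14) = 1 − P(N ≤ 13) = 1 − Σ_{j=0}^{13} e^(−μ) μ^j/j! ≈ 0.5875.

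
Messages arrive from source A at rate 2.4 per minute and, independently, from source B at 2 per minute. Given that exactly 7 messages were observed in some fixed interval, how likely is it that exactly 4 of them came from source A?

Given the total, each event is independently from source A with probability p = λ_A/(λ_A+λ_B) = 2.4/4.4 ≈ 0.5455.
So K ~ Binomial(7, 2.4/4.4): P(K = 4) = C(7,4) · (2.4/4.4)^4 · (2/4.4)^3 ≈ 0.2910.

0.2910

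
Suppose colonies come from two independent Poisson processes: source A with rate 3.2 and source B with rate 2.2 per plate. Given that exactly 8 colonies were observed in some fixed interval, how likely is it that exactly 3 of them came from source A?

Given the total, each event is independently from source A with probability p = λ_A/(λ_A+λ_B) = 3.2/5.4 ≈ 0.5926.
So K ~ Binomial(8, 3.2/5.4): P(K = 3) = C(8,3) · (3.2/5.4)^3 · (2.2/5.4)^5 ≈ 0.1308.

0.1308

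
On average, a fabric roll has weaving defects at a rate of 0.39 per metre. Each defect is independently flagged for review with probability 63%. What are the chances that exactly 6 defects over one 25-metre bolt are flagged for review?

0.1604

Thinning: the defects that are flagged for review themselves form a Poisson process with rate 0.63 × 0.39 = 0.2457 per metre.
Over the interval, μ = 0.2457 × 25 = 6.1425 (a 25-metre bolt = 25 metres).
P(N = 6) = e^(−6.1425) · 6.1425^6/6! ≈ 0.1604.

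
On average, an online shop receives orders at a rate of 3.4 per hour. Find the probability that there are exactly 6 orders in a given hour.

0.0716

With mean μ = 3.4 per hour,
P(N = 6) = e^(−μ) μ^6/6! = e^(−3.4) · 3.4^6/720 ≈ 0.0716.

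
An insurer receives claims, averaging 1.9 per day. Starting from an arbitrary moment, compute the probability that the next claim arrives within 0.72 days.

Inter-arrival times are exponential with rate λ = 1.9 per day.
P(T ≤ 0.72) = 1 − e^(−λt) = 1 − e^(−1.9 × 0.72) = 1 − e^(−1.368) ≈ 0.7454.

0.7454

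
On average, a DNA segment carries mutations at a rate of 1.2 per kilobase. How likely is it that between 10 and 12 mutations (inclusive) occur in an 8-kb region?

0.3190

Over the interval, μ = 1.2 × 8 = 9.6 (an 8-kb region = 8 kilobases).
P(10 ≤ N ≤ 12) = Σ_{j=10}^{12} e^(−9.6) · 9.6^j/j! ≈ 0.3190.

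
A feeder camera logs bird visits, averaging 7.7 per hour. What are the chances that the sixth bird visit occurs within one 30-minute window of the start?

Over the interval, μ = 7.7 × 0.5 = 3.85 (a 30-minute window = 0.5 hours).
The sixth arrival falls in the interval iff at least 6 events occur there: P(S_6 ≤ t) = P(N ≥ 6) = 1 − P(N ≤ 5) ≈ 0.1919.

0.1919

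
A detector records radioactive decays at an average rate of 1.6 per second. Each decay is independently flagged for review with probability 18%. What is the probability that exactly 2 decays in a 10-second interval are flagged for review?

Thinning: the decays that are flagged for review themselves form a Poisson process with rate 0.18 × 1.6 = 0.288 per second.
Over the interval, μ = 0.288 × 10 = 2.88 (a 10-second interval = 10 seconds).
P(N = 2) = e^(−2.88) · 2.88^2/2! ≈ 0.2328.

0.2328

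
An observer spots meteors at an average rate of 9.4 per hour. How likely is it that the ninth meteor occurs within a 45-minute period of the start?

0.2775

Over the interval, μ = 9.4 × 0.75 = 7.05 (a 45-minute period = 0.75 hours).
The ninth arrival falls in the interval iff at least 9 events occur there: P(S_9 ≤ t) = P(N ≥ 9) = 1 − P(N ≤ 8) ≈ 0.2775.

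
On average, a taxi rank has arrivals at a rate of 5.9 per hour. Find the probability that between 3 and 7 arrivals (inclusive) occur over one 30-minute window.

0.5547

Over the interval, μ = 5.9 × 0.5 = 2.95 (a 30-minute window = 0.5 hours).
P(3 ≤ N ≤ 7) = Σ_{j=3}^{7} e^(−2.95) · 2.95^j/j! ≈ 0.5547.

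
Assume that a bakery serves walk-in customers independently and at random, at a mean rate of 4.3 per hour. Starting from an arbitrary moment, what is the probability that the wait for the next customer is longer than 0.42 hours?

The wait for the next event is exponential with rate λ = 4.3 per hour.
P(T > 0.42) = e^(−λt) = e^(−4.3 × 0.42) = e^(−1.806) ≈ 0.1643.

0.1643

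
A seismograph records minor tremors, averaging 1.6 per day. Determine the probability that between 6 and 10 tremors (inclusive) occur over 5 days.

Over the interval, μ = 1.6 × 5 = 8 (5 days).
P(6 ≤ N ≤ 10) = Σ_{j=6}^{10} e^(−8) · 8^j/j! ≈ 0.6246.

0.6246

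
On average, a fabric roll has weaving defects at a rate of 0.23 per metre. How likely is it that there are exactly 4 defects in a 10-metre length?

0.1169

Over the interval, μ = 0.23 × 10 = 2.3 (a 10-metre length = 10 metres).
P(N = 4) = e^(−μ) μ^4/4! = e^(−2.3) · 2.3^4/24 ≈ 0.1169.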